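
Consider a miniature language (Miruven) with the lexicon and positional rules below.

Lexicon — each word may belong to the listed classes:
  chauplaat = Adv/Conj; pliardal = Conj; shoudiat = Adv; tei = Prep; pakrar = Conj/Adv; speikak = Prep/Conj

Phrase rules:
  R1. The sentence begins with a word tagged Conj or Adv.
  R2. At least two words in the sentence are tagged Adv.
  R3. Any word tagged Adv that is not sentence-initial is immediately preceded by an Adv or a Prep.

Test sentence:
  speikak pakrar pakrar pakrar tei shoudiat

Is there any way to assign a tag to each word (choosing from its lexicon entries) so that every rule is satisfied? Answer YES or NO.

Candidates per position — 1:speikak {Prep,Conj}; 2:pakrar {Conj,Adv}; 3:pakrar {Conj,Adv}; 4:pakrar {Conj,Adv}; 5:tei {Prep}; 6:shoudiat {Adv}.
Every candidate sequence violates at least one rule; no consistent tagging exists.

NO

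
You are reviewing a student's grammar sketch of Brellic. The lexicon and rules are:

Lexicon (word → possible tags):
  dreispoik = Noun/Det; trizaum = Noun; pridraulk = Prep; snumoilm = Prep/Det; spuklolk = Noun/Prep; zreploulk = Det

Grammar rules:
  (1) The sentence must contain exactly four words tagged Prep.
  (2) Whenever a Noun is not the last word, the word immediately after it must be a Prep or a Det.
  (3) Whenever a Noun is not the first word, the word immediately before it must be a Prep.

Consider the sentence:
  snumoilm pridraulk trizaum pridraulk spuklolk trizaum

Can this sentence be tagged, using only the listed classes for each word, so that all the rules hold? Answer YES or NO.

YES

Candidates per position — 1:snumoilm {Prep,Det}; 2:pridraulk {Prep}; 3:trizaum {Noun}; 4:pridraulk {Prep}; 5:spuklolk {Noun,Prep}; 6:trizaum {Noun}.
One satisfying assignment: Prep Prep Noun Prep Prep Noun.
Checking: rule 1 satisfied; rule 2 satisfied; rule 3 satisfied.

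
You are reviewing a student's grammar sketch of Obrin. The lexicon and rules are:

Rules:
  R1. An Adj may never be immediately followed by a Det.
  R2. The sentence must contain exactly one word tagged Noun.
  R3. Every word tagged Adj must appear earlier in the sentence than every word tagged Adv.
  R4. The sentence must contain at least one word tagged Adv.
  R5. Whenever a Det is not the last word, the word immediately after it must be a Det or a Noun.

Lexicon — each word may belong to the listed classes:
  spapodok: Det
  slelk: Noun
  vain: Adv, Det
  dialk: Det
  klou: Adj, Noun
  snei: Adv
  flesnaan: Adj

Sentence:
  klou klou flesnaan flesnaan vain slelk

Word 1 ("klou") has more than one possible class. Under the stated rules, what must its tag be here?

Adj

Candidates per position — 1:klou {Adj,Noun}; 2:klou {Adj,Noun}; 3:flesnaan {Adj}; 4:flesnaan {Adj}; 5:vain {Adv,Det}; 6:slelk {Noun}.
Word 1 cannot be Noun — rule 2 would then fail for every completion. It is Adj.
Word 2 cannot be Noun — rule 2 would then fail for every completion. It is Adj.
Word 5 cannot be Det — rule 1 would then fail for every completion. It is Adv.
The unique satisfying tagging is: Adj Adj Adj Adj Adv Noun.
Rule-by-rule: rule 1 satisfied; rule 2 satisfied; rule 3 satisfied; rule 4 satisfied; rule 5 satisfied.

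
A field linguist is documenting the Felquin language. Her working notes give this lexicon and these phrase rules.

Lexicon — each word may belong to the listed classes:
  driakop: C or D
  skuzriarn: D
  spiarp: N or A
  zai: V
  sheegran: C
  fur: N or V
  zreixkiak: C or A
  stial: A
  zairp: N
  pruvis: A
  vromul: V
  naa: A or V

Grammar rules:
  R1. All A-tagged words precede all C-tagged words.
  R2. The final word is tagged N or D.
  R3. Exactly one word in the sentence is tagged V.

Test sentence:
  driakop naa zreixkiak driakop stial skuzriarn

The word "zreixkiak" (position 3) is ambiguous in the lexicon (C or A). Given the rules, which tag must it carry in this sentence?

Candidates per position — 1:driakop {C,D}; 2:naa {A,V}; 3:zreixkiak {C,A}; 4:driakop {C,D}; 5:stial {A}; 6:skuzriarn {D}.
Position 1: tagging it C would leave rule 1 unsatisfiable, so it must be D.
Position 2: tagging it A would leave rule 3 unsatisfiable, so it must be V.
Position 3: tagging it C would leave rule 1 unsatisfiable, so it must be A.
Position 4: tagging it C would leave rule 1 unsatisfiable, so it must be D.
The unique satisfying tagging is: D V A D A D.
Checking: rule 1 ✓; rule 2 ✓; rule 3 ✓.

A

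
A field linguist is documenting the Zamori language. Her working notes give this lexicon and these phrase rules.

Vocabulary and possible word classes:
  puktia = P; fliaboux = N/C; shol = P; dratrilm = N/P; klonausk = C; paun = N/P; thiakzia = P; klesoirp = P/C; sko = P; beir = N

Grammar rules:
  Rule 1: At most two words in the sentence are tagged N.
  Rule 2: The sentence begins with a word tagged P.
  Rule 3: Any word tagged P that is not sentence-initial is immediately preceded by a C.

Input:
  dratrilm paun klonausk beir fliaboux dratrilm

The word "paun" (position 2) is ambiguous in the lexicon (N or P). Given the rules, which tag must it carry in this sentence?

N

Candidates per position — 1:dratrilm {N,P}; 2:paun {N,P}; 3:klonausk {C}; 4:beir {N}; 5:fliaboux {N,C}; 6:dratrilm {N,P}.
If word 1 were N, no tagging could satisfy rule 2; so word 1 is P.
If word 2 were P, no tagging could satisfy rule 3; so word 2 is N.
If word 5 were N, no tagging could satisfy rule 1; so word 5 is C.
If word 6 were N, no tagging could satisfy rule 1; so word 6 is P.
The only consistent sequence is: P N C N C P.
Verifying each rule — rule 1 satisfied; rule 2 satisfied; rule 3 satisfied.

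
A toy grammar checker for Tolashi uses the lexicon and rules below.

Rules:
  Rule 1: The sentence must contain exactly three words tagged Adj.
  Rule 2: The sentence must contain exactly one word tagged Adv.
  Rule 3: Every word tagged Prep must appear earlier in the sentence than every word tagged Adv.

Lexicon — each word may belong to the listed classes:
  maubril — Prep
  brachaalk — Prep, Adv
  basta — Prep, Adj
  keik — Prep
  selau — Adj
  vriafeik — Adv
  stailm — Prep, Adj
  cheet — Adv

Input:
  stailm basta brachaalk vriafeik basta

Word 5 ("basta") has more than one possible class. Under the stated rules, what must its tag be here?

Candidates per position — 1:stailm {Prep,Adj}; 2:basta {Prep,Adj}; 3:brachaalk {Prep,Adv}; 4:vriafeik {Adv}; 5:basta {Prep,Adj}.
Word 1 cannot be Prep — rule 1 would then fail for every completion. It is Adj.
Word 2 cannot be Prep — rule 1 would then fail for every completion. It is Adj.
Word 3 cannot be Adv — rule 2 would then fail for every completion. It is Prep.
Word 5 cannot be Prep — rule 1 would then fail for every completion. It is Adj.
The unique satisfying tagging is: Adj Adj Prep Adv Adj.
Check: rule 1 ok; rule 2 ok; rule 3 ok.

Adj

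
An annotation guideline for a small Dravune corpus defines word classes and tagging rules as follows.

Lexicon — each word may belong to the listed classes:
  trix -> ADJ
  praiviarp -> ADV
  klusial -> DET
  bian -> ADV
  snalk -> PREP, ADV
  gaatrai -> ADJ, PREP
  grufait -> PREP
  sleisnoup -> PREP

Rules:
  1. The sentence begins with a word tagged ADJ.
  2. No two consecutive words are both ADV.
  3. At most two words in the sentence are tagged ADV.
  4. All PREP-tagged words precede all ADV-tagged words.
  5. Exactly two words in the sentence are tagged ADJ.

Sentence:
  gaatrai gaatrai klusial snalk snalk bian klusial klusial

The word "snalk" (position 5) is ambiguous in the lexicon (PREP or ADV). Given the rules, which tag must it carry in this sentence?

PREP

Candidates per position — 1:gaatrai {ADJ,PREP}; 2:gaatrai {ADJ,PREP}; 3:klusial {DET}; 4:snalk {PREP,ADV}; 5:snalk {PREP,ADV}; 6:bian {ADV}; 7:klusial {DET}; 8:klusial {DET}.
Position 1: tagging it PREP would leave rule 1 unsatisfiable, so it must be ADJ.
Position 2: tagging it PREP would leave rule 5 unsatisfiable, so it must be ADJ.
Position 5: tagging it ADV would leave rule 2 unsatisfiable, so it must be PREP.
Position 4: tagging it ADV would leave rule 4 unsatisfiable, so it must be PREP.
The only consistent sequence is: ADJ ADJ DET PREP PREP ADV DET DET.
Verifying each rule — rule 1 satisfied; rule 2 satisfied; rule 3 satisfied; rule 4 satisfied; rule 5 satisfied.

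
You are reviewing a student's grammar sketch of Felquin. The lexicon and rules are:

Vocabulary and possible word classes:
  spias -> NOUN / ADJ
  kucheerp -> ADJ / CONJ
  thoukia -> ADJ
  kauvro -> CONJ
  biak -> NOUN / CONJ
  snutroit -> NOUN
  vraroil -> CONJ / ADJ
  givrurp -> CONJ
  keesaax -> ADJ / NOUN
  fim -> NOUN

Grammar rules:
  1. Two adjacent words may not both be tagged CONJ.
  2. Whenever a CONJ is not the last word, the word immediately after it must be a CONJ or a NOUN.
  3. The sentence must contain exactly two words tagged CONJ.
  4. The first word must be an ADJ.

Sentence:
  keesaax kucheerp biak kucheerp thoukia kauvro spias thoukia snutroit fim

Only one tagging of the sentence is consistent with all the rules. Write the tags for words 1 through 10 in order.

Candidates per position — 1:keesaax {ADJ,NOUN}; 2:kucheerp {ADJ,CONJ}; 3:biak {NOUN,CONJ}; 4:kucheerp {ADJ,CONJ}; 5:thoukia {ADJ}; 6:kauvro {CONJ}; 7:spias {NOUN,ADJ}; 8:thoukia {ADJ}; 9:snutroit {NOUN}; 10:fim {NOUN}.
Word 1 cannot be NOUN — rule 4 would then fail for every completion. It is ADJ.
Word 3 cannot be CONJ — rule 2 would then fail for every completion. It is NOUN.
Word 4 cannot be CONJ — rule 2 would then fail for every completion. It is ADJ.
Word 7 cannot be ADJ — rule 2 would then fail for every completion. It is NOUN.
Word 2 cannot be ADJ — rule 3 would then fail for every completion. It is CONJ.
That leaves exactly one tagging: ADJ CONJ NOUN ADJ ADJ CONJ NOUN ADJ NOUN NOUN.
Verifying each rule — rule 1 satisfied; rule 2 satisfied; rule 3 satisfied; rule 4 satisfied.

ADJ CONJ NOUN ADJ ADJ CONJ NOUN ADJ NOUN NOUN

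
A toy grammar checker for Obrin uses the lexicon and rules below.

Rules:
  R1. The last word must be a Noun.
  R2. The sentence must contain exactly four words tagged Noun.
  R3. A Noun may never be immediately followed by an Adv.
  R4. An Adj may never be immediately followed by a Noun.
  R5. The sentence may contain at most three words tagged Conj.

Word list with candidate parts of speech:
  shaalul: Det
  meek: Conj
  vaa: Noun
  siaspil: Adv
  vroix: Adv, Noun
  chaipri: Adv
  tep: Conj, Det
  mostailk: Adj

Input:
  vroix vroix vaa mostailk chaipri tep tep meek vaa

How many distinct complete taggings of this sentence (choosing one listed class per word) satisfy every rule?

Candidates per position — 1:vroix {Adv,Noun}; 2:vroix {Adv,Noun}; 3:vaa {Noun}; 4:mostailk {Adj}; 5:chaipri {Adv}; 6:tep {Conj,Det}; 7:tep {Conj,Det}; 8:meek {Conj}; 9:vaa {Noun}.
There are 16 candidate sequences in total.
The sequences that satisfy every rule: Noun Noun Noun Adj Adv Conj Conj Conj Noun; Noun Noun Noun Adj Adv Conj Det Conj Noun; Noun Noun Noun Adj Adv Det Conj Conj Noun; Noun Noun Noun Adj Adv Det Det Conj Noun.
Count = 4.

4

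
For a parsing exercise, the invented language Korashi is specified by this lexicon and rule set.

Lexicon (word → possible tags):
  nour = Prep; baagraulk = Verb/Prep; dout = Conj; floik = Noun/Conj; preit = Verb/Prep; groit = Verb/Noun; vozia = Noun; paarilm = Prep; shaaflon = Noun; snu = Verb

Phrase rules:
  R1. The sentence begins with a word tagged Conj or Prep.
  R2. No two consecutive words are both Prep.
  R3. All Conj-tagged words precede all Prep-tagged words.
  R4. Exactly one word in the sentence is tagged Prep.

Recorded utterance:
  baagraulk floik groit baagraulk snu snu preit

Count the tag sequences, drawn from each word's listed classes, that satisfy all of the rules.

Candidates per position — 1:baagraulk {Verb,Prep}; 2:floik {Noun,Conj}; 3:groit {Verb,Noun}; 4:baagraulk {Verb,Prep}; 5:snu {Verb}; 6:snu {Verb}; 7:preit {Verb,Prep}.
There are 32 candidate sequences in total.
The sequences that satisfy every rule: Prep Noun Verb Verb Verb Verb Verb; Prep Noun Noun Verb Verb Verb Verb.
Count = 2.

2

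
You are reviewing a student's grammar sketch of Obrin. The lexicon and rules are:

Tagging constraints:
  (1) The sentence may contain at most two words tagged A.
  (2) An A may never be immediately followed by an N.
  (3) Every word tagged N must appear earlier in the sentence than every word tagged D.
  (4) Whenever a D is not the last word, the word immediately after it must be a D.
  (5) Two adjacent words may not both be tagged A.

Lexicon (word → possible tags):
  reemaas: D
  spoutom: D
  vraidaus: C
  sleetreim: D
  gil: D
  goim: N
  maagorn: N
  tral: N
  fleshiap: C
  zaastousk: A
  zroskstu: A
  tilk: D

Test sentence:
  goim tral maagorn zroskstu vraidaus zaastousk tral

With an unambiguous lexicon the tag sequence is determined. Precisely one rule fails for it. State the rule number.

2

Fixed tagging: N N N A C A N.
Checking each rule: R1 pass, R2 fail, R3 pass, R4 pass, R5 pass.
Only rule 2 fails.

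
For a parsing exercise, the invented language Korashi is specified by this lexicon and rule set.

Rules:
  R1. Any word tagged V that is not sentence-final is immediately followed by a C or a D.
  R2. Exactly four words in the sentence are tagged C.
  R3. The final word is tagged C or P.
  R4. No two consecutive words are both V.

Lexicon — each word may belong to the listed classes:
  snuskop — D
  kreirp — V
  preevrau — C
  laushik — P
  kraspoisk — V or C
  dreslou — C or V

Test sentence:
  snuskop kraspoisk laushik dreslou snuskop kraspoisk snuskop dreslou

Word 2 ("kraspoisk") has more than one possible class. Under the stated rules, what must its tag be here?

C

Candidates per position — 1:snuskop {D}; 2:kraspoisk {V,C}; 3:laushik {P}; 4:dreslou {C,V}; 5:snuskop {D}; 6:kraspoisk {V,C}; 7:snuskop {D}; 8:dreslou {C,V}.
Word 2 cannot be V — rule 1 would then fail for every completion. It is C.
Word 4 cannot be V — rule 2 would then fail for every completion. It is C.
Word 6 cannot be V — rule 2 would then fail for every completion. It is C.
Word 8 cannot be V — rule 2 would then fail for every completion. It is C.
That leaves exactly one tagging: D C P C D C D C.
Verifying each rule — rule 1 ok; rule 2 ok; rule 3 ok; rule 4 ok.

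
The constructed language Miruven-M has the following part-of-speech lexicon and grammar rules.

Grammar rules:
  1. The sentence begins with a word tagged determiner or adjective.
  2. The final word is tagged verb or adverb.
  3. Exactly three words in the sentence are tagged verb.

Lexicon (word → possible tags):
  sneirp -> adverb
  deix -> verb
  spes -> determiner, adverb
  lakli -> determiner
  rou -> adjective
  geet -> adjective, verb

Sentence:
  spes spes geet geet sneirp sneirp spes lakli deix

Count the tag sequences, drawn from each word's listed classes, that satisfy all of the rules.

4

Candidates per position — 1:spes {determiner,adverb}; 2:spes {determiner,adverb}; 3:geet {adjective,verb}; 4:geet {adjective,verb}; 5:sneirp {adverb}; 6:sneirp {adverb}; 7:spes {determiner,adverb}; 8:lakli {determiner}; 9:deix {verb}.
There are 32 candidate sequences in total.
The sequences that satisfy every rule: determiner determiner verb verb adverb adverb determiner determiner verb; determiner determiner verb verb adverb adverb adverb determiner verb; determiner adverb verb verb adverb adverb determiner determiner verb; determiner adverb verb verb adverb adverb adverb determiner verb.
Count = 4.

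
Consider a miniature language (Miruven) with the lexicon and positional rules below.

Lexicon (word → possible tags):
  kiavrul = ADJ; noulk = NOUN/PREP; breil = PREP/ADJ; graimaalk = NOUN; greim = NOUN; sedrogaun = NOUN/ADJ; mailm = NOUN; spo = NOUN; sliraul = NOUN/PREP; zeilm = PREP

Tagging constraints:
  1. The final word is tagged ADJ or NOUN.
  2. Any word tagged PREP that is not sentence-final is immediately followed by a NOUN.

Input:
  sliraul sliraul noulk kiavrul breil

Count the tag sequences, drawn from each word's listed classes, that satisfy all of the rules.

Candidates per position — 1:sliraul {NOUN,PREP}; 2:sliraul {NOUN,PREP}; 3:noulk {NOUN,PREP}; 4:kiavrul {ADJ}; 5:breil {PREP,ADJ}.
There are 16 candidate sequences in total.
The sequences that satisfy every rule: NOUN NOUN NOUN ADJ ADJ; NOUN PREP NOUN ADJ ADJ; PREP NOUN NOUN ADJ ADJ.
Count = 3.

3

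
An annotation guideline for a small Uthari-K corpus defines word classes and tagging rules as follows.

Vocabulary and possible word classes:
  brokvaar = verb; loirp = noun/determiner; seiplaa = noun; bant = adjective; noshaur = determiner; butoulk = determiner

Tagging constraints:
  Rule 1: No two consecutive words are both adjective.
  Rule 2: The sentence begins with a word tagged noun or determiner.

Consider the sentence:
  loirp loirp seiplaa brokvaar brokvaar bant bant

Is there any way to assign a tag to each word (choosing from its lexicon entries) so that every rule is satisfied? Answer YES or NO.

NO

Candidates per position — 1:loirp {noun,determiner}; 2:loirp {noun,determiner}; 3:seiplaa {noun}; 4:brokvaar {verb}; 5:brokvaar {verb}; 6:bant {adjective}; 7:bant {adjective}.
Rule 1 cannot be satisfied by any choice of tags from the lexicon.
So there is no consistent tagging.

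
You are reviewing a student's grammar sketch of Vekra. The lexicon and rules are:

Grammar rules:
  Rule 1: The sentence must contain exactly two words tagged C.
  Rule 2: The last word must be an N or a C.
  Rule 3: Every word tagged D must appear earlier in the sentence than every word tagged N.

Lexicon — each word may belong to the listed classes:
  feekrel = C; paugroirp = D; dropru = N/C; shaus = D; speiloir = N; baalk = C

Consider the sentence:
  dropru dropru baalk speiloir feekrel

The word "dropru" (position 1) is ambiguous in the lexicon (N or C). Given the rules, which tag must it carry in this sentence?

Candidates per position — 1:dropru {N,C}; 2:dropru {N,C}; 3:baalk {C}; 4:speiloir {N}; 5:feekrel {C}.
Position 1: C is ruled out by rule 1; that leaves N.
Position 2: C is ruled out by rule 1; that leaves N.
So the tagging must be: N N C N C.
Verifying each rule — rule 1 ✓; rule 2 ✓; rule 3 ✓.

N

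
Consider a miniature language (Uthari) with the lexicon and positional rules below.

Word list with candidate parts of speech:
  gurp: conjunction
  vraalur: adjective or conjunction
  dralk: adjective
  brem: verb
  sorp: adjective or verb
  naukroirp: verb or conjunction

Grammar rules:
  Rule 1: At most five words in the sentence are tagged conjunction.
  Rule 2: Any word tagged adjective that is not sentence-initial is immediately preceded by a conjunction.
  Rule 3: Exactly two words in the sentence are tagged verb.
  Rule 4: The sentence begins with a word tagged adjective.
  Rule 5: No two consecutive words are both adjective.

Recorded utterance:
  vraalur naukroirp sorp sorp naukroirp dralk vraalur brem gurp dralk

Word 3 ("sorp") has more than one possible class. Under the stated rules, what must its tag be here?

adjective

Candidates per position — 1:vraalur {adjective,conjunction}; 2:naukroirp {verb,conjunction}; 3:sorp {adjective,verb}; 4:sorp {adjective,verb}; 5:naukroirp {verb,conjunction}; 6:dralk {adjective}; 7:vraalur {adjective,conjunction}; 8:brem {verb}; 9:gurp {conjunction}; 10:dralk {adjective}.
Position 1: conjunction is ruled out by rule 4; that leaves adjective.
Position 4: adjective is ruled out by rule 2; that leaves verb.
Position 5: verb is ruled out by rule 2; that leaves conjunction.
Position 7: adjective is ruled out by rule 2; that leaves conjunction.
Position 2: verb is ruled out by rule 3; that leaves conjunction.
Position 3: verb is ruled out by rule 3; that leaves adjective.
The unique satisfying tagging is: adjective conjunction adjective verb conjunction adjective conjunction verb conjunction adjective.
Check: rule 1 satisfied; rule 2 satisfied; rule 3 satisfied; rule 4 satisfied; rule 5 satisfied.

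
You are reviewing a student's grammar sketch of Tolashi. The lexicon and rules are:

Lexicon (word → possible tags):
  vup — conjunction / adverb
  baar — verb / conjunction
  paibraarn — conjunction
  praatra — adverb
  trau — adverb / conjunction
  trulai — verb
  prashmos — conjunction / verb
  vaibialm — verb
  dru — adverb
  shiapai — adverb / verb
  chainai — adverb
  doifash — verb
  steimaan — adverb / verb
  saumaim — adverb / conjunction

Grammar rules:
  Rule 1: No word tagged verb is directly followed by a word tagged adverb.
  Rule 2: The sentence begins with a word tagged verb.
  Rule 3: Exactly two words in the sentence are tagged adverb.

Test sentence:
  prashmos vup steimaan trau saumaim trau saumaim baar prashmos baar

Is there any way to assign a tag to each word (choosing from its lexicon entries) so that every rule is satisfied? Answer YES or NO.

Candidates per position — 1:prashmos {conjunction,verb}; 2:vup {conjunction,adverb}; 3:steimaan {adverb,verb}; 4:trau {adverb,conjunction}; 5:saumaim {adverb,conjunction}; 6:trau {adverb,conjunction}; 7:saumaim {adverb,conjunction}; 8:baar {verb,conjunction}; 9:prashmos {conjunction,verb}; 10:baar {verb,conjunction}.
One satisfying assignment: verb conjunction verb conjunction conjunction adverb adverb conjunction conjunction verb.
Checking: rule 1 satisfied; rule 2 satisfied; rule 3 satisfied.

YES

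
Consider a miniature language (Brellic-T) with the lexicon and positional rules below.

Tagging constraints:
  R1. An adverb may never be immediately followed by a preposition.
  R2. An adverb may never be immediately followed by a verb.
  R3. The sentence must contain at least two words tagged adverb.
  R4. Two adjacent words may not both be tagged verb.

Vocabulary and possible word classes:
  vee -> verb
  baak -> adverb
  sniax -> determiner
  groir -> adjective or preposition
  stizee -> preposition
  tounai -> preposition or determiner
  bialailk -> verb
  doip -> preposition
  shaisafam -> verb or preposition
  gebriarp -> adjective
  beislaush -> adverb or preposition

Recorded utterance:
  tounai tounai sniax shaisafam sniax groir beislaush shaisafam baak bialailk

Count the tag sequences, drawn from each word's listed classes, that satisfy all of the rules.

0

Candidates per position — 1:tounai {preposition,determiner}; 2:tounai {preposition,determiner}; 3:sniax {determiner}; 4:shaisafam {verb,preposition}; 5:sniax {determiner}; 6:groir {adjective,preposition}; 7:beislaush {adverb,preposition}; 8:shaisafam {verb,preposition}; 9:baak {adverb}; 10:bialailk {verb}.
There are 64 candidate sequences in total.
Rule 2 cannot be satisfied by any choice of tags from the lexicon.
So there is no consistent tagging.
Count = 0.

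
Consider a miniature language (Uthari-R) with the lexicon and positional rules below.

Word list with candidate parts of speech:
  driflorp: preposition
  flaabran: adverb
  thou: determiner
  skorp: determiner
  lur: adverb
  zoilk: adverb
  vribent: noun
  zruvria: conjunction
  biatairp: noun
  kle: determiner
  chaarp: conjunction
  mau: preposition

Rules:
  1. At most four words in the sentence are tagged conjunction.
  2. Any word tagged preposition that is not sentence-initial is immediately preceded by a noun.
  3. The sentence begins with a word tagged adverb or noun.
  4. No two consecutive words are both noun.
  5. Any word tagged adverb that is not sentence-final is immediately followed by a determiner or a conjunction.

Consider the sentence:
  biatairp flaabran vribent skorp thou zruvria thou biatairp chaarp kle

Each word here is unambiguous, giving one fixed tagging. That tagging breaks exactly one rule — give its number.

5

Fixed tagging: noun adverb noun determiner determiner conjunction determiner noun conjunction determiner.
Applying the rules: R1 ok, R2 ok, R3 ok, R4 ok, R5 fails.
Only rule 5 fails.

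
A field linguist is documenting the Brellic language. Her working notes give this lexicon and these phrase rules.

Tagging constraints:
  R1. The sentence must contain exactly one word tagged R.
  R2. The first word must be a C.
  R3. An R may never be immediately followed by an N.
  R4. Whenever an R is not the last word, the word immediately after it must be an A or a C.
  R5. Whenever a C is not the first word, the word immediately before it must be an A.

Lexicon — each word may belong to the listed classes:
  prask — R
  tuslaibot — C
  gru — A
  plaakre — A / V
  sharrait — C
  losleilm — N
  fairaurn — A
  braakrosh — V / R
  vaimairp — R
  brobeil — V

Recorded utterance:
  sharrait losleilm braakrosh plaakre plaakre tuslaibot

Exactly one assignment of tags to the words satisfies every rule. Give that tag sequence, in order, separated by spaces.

Candidates per position — 1:sharrait {C}; 2:losleilm {N}; 3:braakrosh {V,R}; 4:plaakre {A,V}; 5:plaakre {A,V}; 6:tuslaibot {C}.
If word 3 were V, no tagging could satisfy rule 1; so word 3 is R.
If word 4 were V, no tagging could satisfy rule 4; so word 4 is A.
If word 5 were V, no tagging could satisfy rule 5; so word 5 is A.
The unique satisfying tagging is: C N R A A C.
Check: rule 1 ok; rule 2 ok; rule 3 ok; rule 4 ok; rule 5 ok.

C N R A A C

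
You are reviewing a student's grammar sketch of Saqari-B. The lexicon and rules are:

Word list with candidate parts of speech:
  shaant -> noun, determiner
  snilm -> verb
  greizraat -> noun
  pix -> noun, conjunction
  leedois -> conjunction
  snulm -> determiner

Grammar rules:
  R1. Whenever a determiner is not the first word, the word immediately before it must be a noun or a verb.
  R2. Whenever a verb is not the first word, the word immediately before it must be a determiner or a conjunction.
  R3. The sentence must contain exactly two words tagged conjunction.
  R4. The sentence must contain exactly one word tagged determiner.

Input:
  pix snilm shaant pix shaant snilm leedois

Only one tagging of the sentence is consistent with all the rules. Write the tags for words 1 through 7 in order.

conjunction verb noun noun determiner verb conjunction

Candidates per position — 1:pix {noun,conjunction}; 2:snilm {verb}; 3:shaant {noun,determiner}; 4:pix {noun,conjunction}; 5:shaant {noun,determiner}; 6:snilm {verb}; 7:leedois {conjunction}.
At position 1, choosing noun makes rule 2 impossible to satisfy; hence conjunction.
At position 4, choosing conjunction makes rule 3 impossible to satisfy; hence noun.
At position 5, choosing noun makes rule 2 impossible to satisfy; hence determiner.
At position 3, choosing determiner makes rule 4 impossible to satisfy; hence noun.
The unique satisfying tagging is: conjunction verb noun noun determiner verb conjunction.
Verifying each rule — rule 1 holds; rule 2 holds; rule 3 holds; rule 4 holds.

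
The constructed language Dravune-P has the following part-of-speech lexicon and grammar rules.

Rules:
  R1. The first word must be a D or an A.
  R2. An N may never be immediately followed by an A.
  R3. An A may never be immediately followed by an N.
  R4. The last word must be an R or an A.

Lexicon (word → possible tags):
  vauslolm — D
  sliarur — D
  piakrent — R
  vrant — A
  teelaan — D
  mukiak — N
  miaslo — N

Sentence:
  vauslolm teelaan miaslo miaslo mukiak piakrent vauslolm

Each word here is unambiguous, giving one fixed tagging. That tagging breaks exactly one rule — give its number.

4

Fixed tagging: D D N N N R D.
Rule check: R1 pass, R2 pass, R3 pass, R4 fail.
Only rule 4 fails.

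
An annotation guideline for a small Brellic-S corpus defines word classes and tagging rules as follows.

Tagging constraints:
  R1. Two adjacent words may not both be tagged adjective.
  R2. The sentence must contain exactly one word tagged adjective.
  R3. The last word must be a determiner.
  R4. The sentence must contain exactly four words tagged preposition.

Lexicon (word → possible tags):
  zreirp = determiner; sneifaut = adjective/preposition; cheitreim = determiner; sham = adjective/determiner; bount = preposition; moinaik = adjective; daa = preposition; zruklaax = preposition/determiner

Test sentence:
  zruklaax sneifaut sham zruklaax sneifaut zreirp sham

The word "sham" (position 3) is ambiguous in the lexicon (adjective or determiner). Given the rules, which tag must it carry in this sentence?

adjective

Candidates per position — 1:zruklaax {preposition,determiner}; 2:sneifaut {adjective,preposition}; 3:sham {adjective,determiner}; 4:zruklaax {preposition,determiner}; 5:sneifaut {adjective,preposition}; 6:zreirp {determiner}; 7:sham {adjective,determiner}.
Position 1: determiner is ruled out by rule 4; that leaves preposition.
Position 2: adjective is ruled out by rule 4; that leaves preposition.
Position 4: determiner is ruled out by rule 4; that leaves preposition.
Position 5: adjective is ruled out by rule 4; that leaves preposition.
Position 7: adjective is ruled out by rule 3; that leaves determiner.
Position 3: determiner is ruled out by rule 2; that leaves adjective.
So the tagging must be: preposition preposition adjective preposition preposition determiner determiner.
Check: rule 1 ok; rule 2 ok; rule 3 ok; rule 4 ok.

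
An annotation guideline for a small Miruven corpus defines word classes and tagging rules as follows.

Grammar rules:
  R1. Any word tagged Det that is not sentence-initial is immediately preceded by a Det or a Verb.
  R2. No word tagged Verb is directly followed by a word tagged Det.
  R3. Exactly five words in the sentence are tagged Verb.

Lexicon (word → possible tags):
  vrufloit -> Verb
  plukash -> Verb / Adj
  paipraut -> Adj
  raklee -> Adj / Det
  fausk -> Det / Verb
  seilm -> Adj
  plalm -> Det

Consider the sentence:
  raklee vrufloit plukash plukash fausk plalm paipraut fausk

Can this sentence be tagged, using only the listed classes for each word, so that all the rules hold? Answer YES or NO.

NO

Candidates per position — 1:raklee {Adj,Det}; 2:vrufloit {Verb}; 3:plukash {Verb,Adj}; 4:plukash {Verb,Adj}; 5:fausk {Det,Verb}; 6:plalm {Det}; 7:paipraut {Adj}; 8:fausk {Det,Verb}.
Every candidate sequence violates at least one rule; no consistent tagging exists.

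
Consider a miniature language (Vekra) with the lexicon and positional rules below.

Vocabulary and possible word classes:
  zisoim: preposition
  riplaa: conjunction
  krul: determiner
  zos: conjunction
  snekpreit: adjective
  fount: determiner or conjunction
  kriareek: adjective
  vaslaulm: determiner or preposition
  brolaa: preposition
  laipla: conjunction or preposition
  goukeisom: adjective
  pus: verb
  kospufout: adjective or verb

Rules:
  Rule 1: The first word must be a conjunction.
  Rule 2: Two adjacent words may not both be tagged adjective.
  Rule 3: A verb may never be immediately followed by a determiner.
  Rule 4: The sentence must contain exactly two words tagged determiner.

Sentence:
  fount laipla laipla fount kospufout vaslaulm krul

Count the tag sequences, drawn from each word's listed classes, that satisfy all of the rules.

Candidates per position — 1:fount {determiner,conjunction}; 2:laipla {conjunction,preposition}; 3:laipla {conjunction,preposition}; 4:fount {determiner,conjunction}; 5:kospufout {adjective,verb}; 6:vaslaulm {determiner,preposition}; 7:krul {determiner}.
There are 64 candidate sequences in total.
Checking each against the rules leaves 12 sequences.
Count = 12.

12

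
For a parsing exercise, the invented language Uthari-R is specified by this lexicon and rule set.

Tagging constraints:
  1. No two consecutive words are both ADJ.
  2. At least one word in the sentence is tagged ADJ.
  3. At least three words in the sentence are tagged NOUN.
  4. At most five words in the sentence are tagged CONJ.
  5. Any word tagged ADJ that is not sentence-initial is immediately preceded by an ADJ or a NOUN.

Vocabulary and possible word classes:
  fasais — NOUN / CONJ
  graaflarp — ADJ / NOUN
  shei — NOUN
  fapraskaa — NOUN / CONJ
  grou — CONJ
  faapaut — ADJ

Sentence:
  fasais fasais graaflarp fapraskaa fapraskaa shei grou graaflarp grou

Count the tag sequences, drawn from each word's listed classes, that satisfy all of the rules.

Candidates per position — 1:fasais {NOUN,CONJ}; 2:fasais {NOUN,CONJ}; 3:graaflarp {ADJ,NOUN}; 4:fapraskaa {NOUN,CONJ}; 5:fapraskaa {NOUN,CONJ}; 6:shei {NOUN}; 7:grou {CONJ}; 8:graaflarp {ADJ,NOUN}; 9:grou {CONJ}.
There are 64 candidate sequences in total.
Checking each against the rules leaves 8 sequences.
Count = 8.

8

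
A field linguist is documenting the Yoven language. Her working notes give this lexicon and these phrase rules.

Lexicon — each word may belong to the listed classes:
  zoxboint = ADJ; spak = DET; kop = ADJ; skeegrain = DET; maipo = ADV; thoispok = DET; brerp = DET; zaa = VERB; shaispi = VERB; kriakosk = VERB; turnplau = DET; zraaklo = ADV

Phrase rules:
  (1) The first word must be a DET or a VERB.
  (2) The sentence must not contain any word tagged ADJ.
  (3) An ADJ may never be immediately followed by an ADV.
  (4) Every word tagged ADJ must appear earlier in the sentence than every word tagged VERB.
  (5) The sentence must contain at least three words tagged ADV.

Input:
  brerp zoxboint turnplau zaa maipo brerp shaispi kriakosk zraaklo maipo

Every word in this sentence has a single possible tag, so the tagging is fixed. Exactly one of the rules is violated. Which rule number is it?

2

Fixed tagging: DET ADJ DET VERB ADV DET VERB VERB ADV ADV.
Checking each rule: R1 holds, R2 violated, R3 holds, R4 holds, R5 holds.
Only rule 2 fails.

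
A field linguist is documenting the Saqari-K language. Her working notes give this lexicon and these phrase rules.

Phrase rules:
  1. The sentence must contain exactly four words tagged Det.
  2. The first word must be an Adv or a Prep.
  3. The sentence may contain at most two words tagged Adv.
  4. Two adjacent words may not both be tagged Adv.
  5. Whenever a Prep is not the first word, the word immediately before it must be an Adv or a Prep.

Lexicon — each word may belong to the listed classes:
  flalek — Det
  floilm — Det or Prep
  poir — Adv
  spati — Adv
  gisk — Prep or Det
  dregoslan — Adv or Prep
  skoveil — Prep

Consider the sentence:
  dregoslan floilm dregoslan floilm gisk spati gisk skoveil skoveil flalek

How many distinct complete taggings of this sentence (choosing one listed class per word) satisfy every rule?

1

Candidates per position — 1:dregoslan {Adv,Prep}; 2:floilm {Det,Prep}; 3:dregoslan {Adv,Prep}; 4:floilm {Det,Prep}; 5:gisk {Prep,Det}; 6:spati {Adv}; 7:gisk {Prep,Det}; 8:skoveil {Prep}; 9:skoveil {Prep}; 10:flalek {Det}.
There are 64 candidate sequences in total.
The sequences that satisfy every rule: Prep Det Adv Det Det Adv Prep Prep Prep Det.
Count = 1.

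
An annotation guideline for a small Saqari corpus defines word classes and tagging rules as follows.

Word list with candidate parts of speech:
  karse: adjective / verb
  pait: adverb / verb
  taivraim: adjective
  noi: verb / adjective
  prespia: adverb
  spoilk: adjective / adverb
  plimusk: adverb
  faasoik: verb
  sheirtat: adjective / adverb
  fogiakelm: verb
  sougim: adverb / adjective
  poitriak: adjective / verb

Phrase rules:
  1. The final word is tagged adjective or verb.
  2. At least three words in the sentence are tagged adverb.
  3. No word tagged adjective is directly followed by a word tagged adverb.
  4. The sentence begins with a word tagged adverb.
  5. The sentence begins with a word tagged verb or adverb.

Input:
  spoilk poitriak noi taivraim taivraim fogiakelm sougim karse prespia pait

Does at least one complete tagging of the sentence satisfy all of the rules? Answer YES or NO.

Candidates per position — 1:spoilk {adjective,adverb}; 2:poitriak {adjective,verb}; 3:noi {verb,adjective}; 4:taivraim {adjective}; 5:taivraim {adjective}; 6:fogiakelm {verb}; 7:sougim {adverb,adjective}; 8:karse {adjective,verb}; 9:prespia {adverb}; 10:pait {adverb,verb}.
One satisfying assignment: adverb adjective verb adjective adjective verb adverb verb adverb verb.
Rule-by-rule: rule 1 ✓; rule 2 ✓; rule 3 ✓; rule 4 ✓; rule 5 ✓.

YES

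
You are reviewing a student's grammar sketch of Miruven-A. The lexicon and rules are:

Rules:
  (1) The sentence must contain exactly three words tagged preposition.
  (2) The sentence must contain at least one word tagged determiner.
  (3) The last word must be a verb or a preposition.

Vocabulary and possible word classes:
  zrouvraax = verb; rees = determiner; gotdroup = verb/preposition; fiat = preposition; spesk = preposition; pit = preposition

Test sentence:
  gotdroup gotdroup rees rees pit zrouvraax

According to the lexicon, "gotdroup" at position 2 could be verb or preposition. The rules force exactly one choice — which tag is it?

preposition

Candidates per position — 1:gotdroup {verb,preposition}; 2:gotdroup {verb,preposition}; 3:rees {determiner}; 4:rees {determiner}; 5:pit {preposition}; 6:zrouvraax {verb}.
If word 1 were verb, no tagging could satisfy rule 1; so word 1 is preposition.
If word 2 were verb, no tagging could satisfy rule 1; so word 2 is preposition.
So the tagging must be: preposition preposition determiner determiner preposition verb.
Checking: rule 1 satisfied; rule 2 satisfied; rule 3 satisfied.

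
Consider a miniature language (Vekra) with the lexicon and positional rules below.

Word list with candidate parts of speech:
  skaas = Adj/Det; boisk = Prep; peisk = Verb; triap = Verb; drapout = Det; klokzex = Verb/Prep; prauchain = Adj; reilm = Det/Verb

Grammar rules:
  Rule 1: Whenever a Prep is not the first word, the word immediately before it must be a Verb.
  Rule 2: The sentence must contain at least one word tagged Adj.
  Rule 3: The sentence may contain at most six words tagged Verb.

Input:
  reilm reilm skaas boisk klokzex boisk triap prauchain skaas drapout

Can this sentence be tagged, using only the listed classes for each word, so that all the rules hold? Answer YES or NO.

NO

Candidates per position — 1:reilm {Det,Verb}; 2:reilm {Det,Verb}; 3:skaas {Adj,Det}; 4:boisk {Prep}; 5:klokzex {Verb,Prep}; 6:boisk {Prep}; 7:triap {Verb}; 8:prauchain {Adj}; 9:skaas {Adj,Det}; 10:drapout {Det}.
Rule 1 cannot be satisfied by any choice of tags from the lexicon.
So there is no consistent tagging.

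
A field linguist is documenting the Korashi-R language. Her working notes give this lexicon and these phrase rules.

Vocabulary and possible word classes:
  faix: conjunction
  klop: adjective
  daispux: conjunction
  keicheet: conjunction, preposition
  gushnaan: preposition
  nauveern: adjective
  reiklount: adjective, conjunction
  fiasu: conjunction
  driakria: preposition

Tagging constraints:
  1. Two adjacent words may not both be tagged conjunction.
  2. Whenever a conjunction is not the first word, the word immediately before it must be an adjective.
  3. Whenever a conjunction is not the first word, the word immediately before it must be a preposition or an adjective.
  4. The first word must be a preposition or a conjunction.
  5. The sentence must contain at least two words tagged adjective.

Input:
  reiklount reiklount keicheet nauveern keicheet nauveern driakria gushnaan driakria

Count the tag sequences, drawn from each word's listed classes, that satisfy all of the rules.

4

Candidates per position — 1:reiklount {adjective,conjunction}; 2:reiklount {adjective,conjunction}; 3:keicheet {conjunction,preposition}; 4:nauveern {adjective}; 5:keicheet {conjunction,preposition}; 6:nauveern {adjective}; 7:driakria {preposition}; 8:gushnaan {preposition}; 9:driakria {preposition}.
There are 16 candidate sequences in total.
The sequences that satisfy every rule: conjunction adjective conjunction adjective conjunction adjective preposition preposition preposition; conjunction adjective conjunction adjective preposition adjective preposition preposition preposition; conjunction adjective preposition adjective conjunction adjective preposition preposition preposition; conjunction adjective preposition adjective preposition adjective preposition preposition preposition.
Count = 4.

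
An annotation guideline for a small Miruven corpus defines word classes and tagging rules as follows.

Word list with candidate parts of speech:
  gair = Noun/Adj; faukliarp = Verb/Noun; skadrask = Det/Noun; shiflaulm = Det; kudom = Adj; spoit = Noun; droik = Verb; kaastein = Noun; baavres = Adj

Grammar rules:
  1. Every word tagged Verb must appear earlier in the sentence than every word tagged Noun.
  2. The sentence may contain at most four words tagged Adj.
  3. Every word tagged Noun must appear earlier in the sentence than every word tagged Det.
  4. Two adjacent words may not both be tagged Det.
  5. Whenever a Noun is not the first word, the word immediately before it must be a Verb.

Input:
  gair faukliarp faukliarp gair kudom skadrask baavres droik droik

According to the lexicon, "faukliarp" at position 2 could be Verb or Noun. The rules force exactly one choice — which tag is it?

Candidates per position — 1:gair {Noun,Adj}; 2:faukliarp {Verb,Noun}; 3:faukliarp {Verb,Noun}; 4:gair {Noun,Adj}; 5:kudom {Adj}; 6:skadrask {Det,Noun}; 7:baavres {Adj}; 8:droik {Verb}; 9:droik {Verb}.
Position 1: Noun is ruled out by rule 1; that leaves Adj.
Position 2: Noun is ruled out by rule 1; that leaves Verb.
Position 3: Noun is ruled out by rule 1; that leaves Verb.
Position 4: Noun is ruled out by rule 1; that leaves Adj.
Position 6: Noun is ruled out by rule 1; that leaves Det.
The only consistent sequence is: Adj Verb Verb Adj Adj Det Adj Verb Verb.
Rule-by-rule: rule 1 holds; rule 2 holds; rule 3 holds; rule 4 holds; rule 5 holds.

Verb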